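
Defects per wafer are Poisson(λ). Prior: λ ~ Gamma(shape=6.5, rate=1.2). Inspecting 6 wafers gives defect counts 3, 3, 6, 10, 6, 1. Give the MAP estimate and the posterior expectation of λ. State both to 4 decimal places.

MAP = 4.7917, posterior mean = 4.9306

Σ counts = 29. Posterior: Gamma(shape = 6.5+29 = 35.5, rate = 1.2+6 = 7.2).
Mode = (α−1)/β = 34.5/7.2 = 4.7917.
Mean = α/β = 35.5/7.2 = 4.9306.
Right-skewed posterior ⇒ mode < mean.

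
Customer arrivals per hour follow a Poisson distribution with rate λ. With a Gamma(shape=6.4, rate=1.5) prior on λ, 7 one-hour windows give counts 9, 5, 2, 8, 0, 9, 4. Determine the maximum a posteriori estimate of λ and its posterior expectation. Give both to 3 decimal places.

Σ counts = 37. Posterior: Gamma(shape = 6.4+37 = 43.4, rate = 1.5+7 = 8.5).
Mode = (α−1)/β = 42.4/8.5 = 4.988.
Mean = α/β = 43.4/8.5 = 5.106.
The posterior is right-skewed, so the mean exceeds the mode.

λ_MAP = 4.988, E[λ|data] = 5.106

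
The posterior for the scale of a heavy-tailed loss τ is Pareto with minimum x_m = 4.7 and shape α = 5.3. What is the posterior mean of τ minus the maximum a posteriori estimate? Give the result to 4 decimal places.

1.0930

The Pareto density is strictly decreasing on [x_m, ∞), so the mode is x_m = 4.7000.
Mean = α·x_m/(α−1) = 5.3·4.7/4.3 = 5.7930.
Difference = 5.7930 − 4.7000 = 1.0930.
Mean > mode: the posterior has a right tail.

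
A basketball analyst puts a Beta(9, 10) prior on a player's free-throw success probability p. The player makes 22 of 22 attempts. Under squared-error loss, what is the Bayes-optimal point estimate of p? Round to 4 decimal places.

0.7561

Posterior: Beta(9+22, 10+0) = Beta(31, 10).
Mode = (31−1)/(31+10−2) = 30/39 = 0.7692.
Mean = 31/(31+10) = 31/41 = 0.7561.
Squared-error loss ⇒ the optimal estimator is the posterior mean.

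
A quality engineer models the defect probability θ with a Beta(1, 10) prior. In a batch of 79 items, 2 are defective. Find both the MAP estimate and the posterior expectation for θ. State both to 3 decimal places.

Posterior: Beta(1+2, 10+77) = Beta(3, 87).
Mode = (3−1)/(3+87−2) = 2/88 = 0.023.
Mean = 3/(3+87) = 3/90 = 0.033.
The mean is pulled above the mode by the posterior's right skew.

MAP = 0.023, posterior mean = 0.033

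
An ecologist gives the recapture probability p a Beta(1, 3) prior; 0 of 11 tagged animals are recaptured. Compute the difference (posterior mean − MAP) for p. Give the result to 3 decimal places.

Posterior: Beta(1+0, 3+11) = Beta(1, 14).
Since α = 1 ≤ 1 and β > 1, the Beta density is monotone decreasing on [0,1]; the mode is at 0.
Mean = 1/(1+14) = 0.067.
Difference = 0.067 − 0.000 = 0.067.
Right-skewed posterior ⇒ mode < mean.

0.067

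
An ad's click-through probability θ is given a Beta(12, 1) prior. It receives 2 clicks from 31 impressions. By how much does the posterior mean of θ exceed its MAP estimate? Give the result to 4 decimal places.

Posterior: Beta(12+2, 1+29) = Beta(14, 30).
Mode = (14−1)/(14+30−2) = 13/42 = 0.3095.
Mean = 14/(14+30) = 14/44 = 0.3182.
Difference = 0.3182 − 0.3095 = 0.0087.
The mean is pulled above the mode by the posterior's right skew.

0.0087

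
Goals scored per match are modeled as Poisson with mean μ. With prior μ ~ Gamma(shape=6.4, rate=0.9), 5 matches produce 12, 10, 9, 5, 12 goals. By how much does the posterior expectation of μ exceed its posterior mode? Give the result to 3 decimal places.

0.169

Σ counts = 48. Posterior: Gamma(shape = 6.4+48 = 54.4, rate = 0.9+5 = 5.9).
Mode = (α−1)/β = 53.4/5.9 = 9.051.
Mean = α/β = 54.4/5.9 = 9.220.
Difference = 9.220 − 9.051 = 0.169.
Right-skewed posterior ⇒ mode < mean.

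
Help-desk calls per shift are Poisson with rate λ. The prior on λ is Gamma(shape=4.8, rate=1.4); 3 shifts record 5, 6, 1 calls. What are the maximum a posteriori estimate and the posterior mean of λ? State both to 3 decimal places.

maximum a posteriori estimate = 3.591, posterior mean = 3.818

Σ counts = 12. Posterior: Gamma(shape = 4.8+12 = 16.8, rate = 1.4+3 = 4.4).
Mode = (α−1)/β = 15.8/4.4 = 3.591.
Mean = α/β = 16.8/4.4 = 3.818.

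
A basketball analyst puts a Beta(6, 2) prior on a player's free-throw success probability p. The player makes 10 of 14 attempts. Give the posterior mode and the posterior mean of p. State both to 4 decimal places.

Posterior: Beta(6+10, 2+4) = Beta(16, 6).
Mode = (16−1)/(16+6−2) = 15/20 = 0.7500.
Mean = 16/(16+6) = 16/22 = 0.7273.
Mode > mean: the posterior has a left tail.

p_MAP = 0.7500, E[p|data] = 0.7273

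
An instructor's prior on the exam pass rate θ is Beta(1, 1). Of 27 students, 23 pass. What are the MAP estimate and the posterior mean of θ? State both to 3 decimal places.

θ_MAP = 0.852, E[θ|data] = 0.828

Posterior: Beta(1+23, 1+4) = Beta(24, 5).
Mode = (24−1)/(24+5−2) = 23/27 = 0.852.
Mean = 24/(24+5) = 24/29 = 0.828.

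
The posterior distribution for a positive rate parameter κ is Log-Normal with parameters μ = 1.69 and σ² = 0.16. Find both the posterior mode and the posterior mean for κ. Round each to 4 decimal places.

Mode = exp(μ − σ²) = exp(1.53) = 4.6182.
Mean = exp(μ + σ²/2) = exp(1.770) = 5.8709.
Mean > mode: the posterior has a right tail.

MAP: 4.6182. Posterior mean: 5.8709.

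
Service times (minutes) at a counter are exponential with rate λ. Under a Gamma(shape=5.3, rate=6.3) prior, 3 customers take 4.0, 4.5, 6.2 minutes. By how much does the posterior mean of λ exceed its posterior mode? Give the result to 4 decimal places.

0.0476

Σ times = 14.7. Posterior: Gamma(shape = 5.3+3 = 8.3, rate = 6.3+14.7 = 21.0).
Mode = (α−1)/β = 7.3/21.0 = 0.3476.
Mean = α/β = 8.3/21.0 = 0.3952.
Difference = 0.3952 − 0.3476 = 0.0476.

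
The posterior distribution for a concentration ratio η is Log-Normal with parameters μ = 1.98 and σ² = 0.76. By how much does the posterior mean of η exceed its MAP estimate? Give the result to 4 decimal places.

7.2038

Mode = exp(μ − σ²) = exp(1.22) = 3.3872.
Mean = exp(μ + σ²/2) = exp(2.360) = 10.5910.
Difference = 10.5910 − 3.3872 = 7.2038.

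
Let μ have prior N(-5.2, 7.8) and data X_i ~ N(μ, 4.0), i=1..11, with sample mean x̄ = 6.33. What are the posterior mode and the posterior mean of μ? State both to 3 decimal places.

MAP = 5.816; posterior mean = 5.816

Posterior for μ is Normal. Precision-weighted mean: (1/7.8·-5.2 + 11/4.0·6.33) / (1/7.8 + 11/4.0) = 5.816.
A Normal posterior is symmetric, so mode = mean.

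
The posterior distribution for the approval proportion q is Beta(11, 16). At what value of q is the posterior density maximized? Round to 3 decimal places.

0.400

Mode = (11−1)/(11+16−2) = 10/25 = 0.400.
Mean = 11/(11+16) = 11/27 = 0.407.
This is the posterior mode — the MAP estimate.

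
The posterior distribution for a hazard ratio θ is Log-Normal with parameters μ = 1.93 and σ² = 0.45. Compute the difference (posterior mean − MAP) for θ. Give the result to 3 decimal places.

4.235

Mode = exp(μ − σ²) = exp(1.48) = 4.393.
Mean = exp(μ + σ²/2) = exp(2.155) = 8.628.
Difference = 8.628 − 4.393 = 4.235.
Right-skewed posterior ⇒ mode < mean.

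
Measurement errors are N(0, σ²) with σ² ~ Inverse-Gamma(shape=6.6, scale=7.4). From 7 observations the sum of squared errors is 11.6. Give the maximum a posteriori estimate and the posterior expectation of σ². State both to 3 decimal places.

σ²_MAP = 1.189, E[σ²|data] = 1.451

Posterior: Inverse-Gamma(shape = 6.6+7/2 = 10.1, scale = 7.4+11.6/2 = 13.2).
Mode = β/(α+1) = 13.2/11.1 = 1.189.
Mean = β/(α−1) = 13.2/9.1 = 1.451.
The posterior is right-skewed, so the mean exceeds the mode.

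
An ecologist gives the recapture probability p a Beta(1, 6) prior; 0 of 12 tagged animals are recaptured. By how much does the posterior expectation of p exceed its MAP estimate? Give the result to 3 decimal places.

0.053

Posterior: Beta(1+0, 6+12) = Beta(1, 18).
Since α = 1 ≤ 1 and β > 1, the Beta density is monotone decreasing on [0,1]; the mode is at 0.
Mean = 1/(1+18) = 0.053.
Difference = 0.053 − 0.000 = 0.053.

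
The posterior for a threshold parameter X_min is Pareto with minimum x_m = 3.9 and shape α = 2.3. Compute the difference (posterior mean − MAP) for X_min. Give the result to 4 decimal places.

The Pareto density is strictly decreasing on [x_m, ∞), so the mode is x_m = 3.9000.
Mean = α·x_m/(α−1) = 2.3·3.9/1.3 = 6.9000.
Difference = 6.9000 − 3.9000 = 3.0000.

3.0000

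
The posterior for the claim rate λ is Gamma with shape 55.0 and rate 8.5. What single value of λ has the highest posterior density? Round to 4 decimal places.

Mode = (α−1)/β = 54.0/8.5 = 6.3529.
Mean = α/β = 55.0/8.5 = 6.4706.
This is the posterior mode — the MAP estimate.

6.3529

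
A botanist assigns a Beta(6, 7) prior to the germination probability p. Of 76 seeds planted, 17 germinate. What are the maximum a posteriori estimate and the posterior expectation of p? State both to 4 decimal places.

Posterior: Beta(6+17, 7+59) = Beta(23, 66).
Mode = (23−1)/(23+66−2) = 22/87 = 0.2529.
Mean = 23/(23+66) = 23/89 = 0.2584.

MAP = 0.2529, posterior mean = 0.2584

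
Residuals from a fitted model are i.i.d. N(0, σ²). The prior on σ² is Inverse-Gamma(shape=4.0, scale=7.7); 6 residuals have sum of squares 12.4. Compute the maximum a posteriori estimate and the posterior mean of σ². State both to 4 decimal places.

MAP = 1.7375, posterior mean = 2.3167

Posterior: Inverse-Gamma(shape = 4.0+6/2 = 7.0, scale = 7.7+12.4/2 = 13.9).
Mode = β/(α+1) = 13.9/8.0 = 1.7375.
Mean = β/(α−1) = 13.9/6.0 = 2.3167.
Right-skewed posterior ⇒ mode < mean.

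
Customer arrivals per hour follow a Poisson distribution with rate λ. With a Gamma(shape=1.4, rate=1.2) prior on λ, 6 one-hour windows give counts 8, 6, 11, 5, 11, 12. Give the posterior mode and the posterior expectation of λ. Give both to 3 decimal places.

MAP: 7.417. Posterior mean: 7.556.

Σ counts = 53. Posterior: Gamma(shape = 1.4+53 = 54.4, rate = 1.2+6 = 7.2).
Mode = (α−1)/β = 53.4/7.2 = 7.417.
Mean = α/β = 54.4/7.2 = 7.556.
The mean is pulled above the mode by the posterior's right skew.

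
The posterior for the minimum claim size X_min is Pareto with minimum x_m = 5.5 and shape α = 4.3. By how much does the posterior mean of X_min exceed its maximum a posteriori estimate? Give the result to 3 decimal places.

The Pareto density is strictly decreasing on [x_m, ∞), so the mode is x_m = 5.500.
Mean = α·x_m/(α−1) = 4.3·5.5/3.3 = 7.167.
Difference = 7.167 − 5.500 = 1.667.

1.667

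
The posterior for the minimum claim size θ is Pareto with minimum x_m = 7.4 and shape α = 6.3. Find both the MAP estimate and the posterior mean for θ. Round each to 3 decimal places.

MAP = 7.400, posterior mean = 8.796

The Pareto density is strictly decreasing on [x_m, ∞), so the mode is x_m = 7.400.
Mean = α·x_m/(α−1) = 6.3·7.4/5.3 = 8.796.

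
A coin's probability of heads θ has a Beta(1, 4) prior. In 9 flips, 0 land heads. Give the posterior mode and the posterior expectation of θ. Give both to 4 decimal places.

θ_MAP = 0.0000, E[θ|data] = 0.0714

Posterior: Beta(1+0, 4+9) = Beta(1, 13).
Since α = 1 ≤ 1 and β > 1, the Beta density is monotone decreasing on [0,1]; the mode is at 0.
Mean = 1/(1+13) = 0.0714.
Right-skewed posterior ⇒ mode < mean.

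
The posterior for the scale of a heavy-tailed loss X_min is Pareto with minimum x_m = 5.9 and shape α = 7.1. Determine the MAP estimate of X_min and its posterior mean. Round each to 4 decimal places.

The Pareto density is strictly decreasing on [x_m, ∞), so the mode is x_m = 5.9000.
Mean = α·x_m/(α−1) = 7.1·5.9/6.1 = 6.8672.
The posterior is right-skewed, so the mean exceeds the mode.

MAP estimate = 5.9000, posterior mean = 6.8672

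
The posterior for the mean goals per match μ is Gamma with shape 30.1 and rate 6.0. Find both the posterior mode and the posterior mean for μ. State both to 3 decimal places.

posterior mode = 4.850, posterior mean = 5.017

Mode = (α−1)/β = 29.1/6.0 = 4.850.
Mean = α/β = 30.1/6.0 = 5.017.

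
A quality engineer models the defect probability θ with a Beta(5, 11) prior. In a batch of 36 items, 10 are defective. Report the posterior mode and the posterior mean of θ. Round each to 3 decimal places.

Posterior: Beta(5+10, 11+26) = Beta(15, 37).
Mode = (15−1)/(15+37−2) = 14/50 = 0.280.
Mean = 15/(15+37) = 15/52 = 0.288.

θ_MAP = 0.280, E[θ|data] = 0.288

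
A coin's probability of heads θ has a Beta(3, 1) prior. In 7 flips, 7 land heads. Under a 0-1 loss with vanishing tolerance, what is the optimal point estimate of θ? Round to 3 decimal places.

1.000

Posterior: Beta(3+7, 1+0) = Beta(10, 1).
Since β = 1 ≤ 1 and α > 1, the Beta density is monotone increasing on [0,1]; the mode is at 1.
Mean = 10/(10+1) = 0.909.
This is the posterior mode — the MAP estimate.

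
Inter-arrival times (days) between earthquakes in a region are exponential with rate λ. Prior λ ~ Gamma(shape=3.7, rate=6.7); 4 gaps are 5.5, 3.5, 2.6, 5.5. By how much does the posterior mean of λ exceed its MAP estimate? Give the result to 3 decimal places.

0.042

Σ times = 17.1. Posterior: Gamma(shape = 3.7+4 = 7.7, rate = 6.7+17.1 = 23.8).
Mode = (α−1)/β = 6.7/23.8 = 0.282.
Mean = α/β = 7.7/23.8 = 0.324.
Difference = 0.324 − 0.282 = 0.042.
Right-skewed posterior ⇒ mode < mean.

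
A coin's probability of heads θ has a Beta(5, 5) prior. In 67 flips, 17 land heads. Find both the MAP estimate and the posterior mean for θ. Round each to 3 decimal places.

Posterior: Beta(5+17, 5+50) = Beta(22, 55).
Mode = (22−1)/(22+55−2) = 21/75 = 0.280.
Mean = 22/(22+55) = 22/77 = 0.286.
Right-skewed posterior ⇒ mode < mean.

MAP = 0.280; posterior mean = 0.286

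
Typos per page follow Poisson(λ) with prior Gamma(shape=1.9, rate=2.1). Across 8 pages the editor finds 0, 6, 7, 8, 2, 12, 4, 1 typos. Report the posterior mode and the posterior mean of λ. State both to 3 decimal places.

MAP = 4.050, posterior mean = 4.149

Σ counts = 40. Posterior: Gamma(shape = 1.9+40 = 41.9, rate = 2.1+8 = 10.1).
Mode = (α−1)/β = 40.9/10.1 = 4.050.
Mean = α/β = 41.9/10.1 = 4.149.
The mean is pulled above the mode by the posterior's right skew.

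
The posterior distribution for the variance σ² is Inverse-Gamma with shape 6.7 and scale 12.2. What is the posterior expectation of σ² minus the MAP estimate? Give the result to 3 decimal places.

Mode = β/(α+1) = 12.2/7.7 = 1.584.
Mean = β/(α−1) = 12.2/5.7 = 2.140.
Difference = 2.140 − 1.584 = 0.556.
The posterior is right-skewed, so the mean exceeds the mode.

0.556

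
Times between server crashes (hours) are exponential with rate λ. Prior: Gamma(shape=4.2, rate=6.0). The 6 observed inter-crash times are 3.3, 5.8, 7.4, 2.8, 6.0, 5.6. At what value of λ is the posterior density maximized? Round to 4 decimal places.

Σ times = 30.9. Posterior: Gamma(shape = 4.2+6 = 10.2, rate = 6.0+30.9 = 36.9).
Mode = (α−1)/β = 9.2/36.9 = 0.2493.
Mean = α/β = 10.2/36.9 = 0.2764.
This is the posterior mode — the MAP estimate.

0.2493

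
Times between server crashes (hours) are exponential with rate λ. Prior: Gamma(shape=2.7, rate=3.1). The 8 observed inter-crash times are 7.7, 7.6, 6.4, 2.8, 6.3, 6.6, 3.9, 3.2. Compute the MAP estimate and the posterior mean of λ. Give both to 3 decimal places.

MAP = 0.204; posterior mean = 0.225

Σ times = 44.5. Posterior: Gamma(shape = 2.7+8 = 10.7, rate = 3.1+44.5 = 47.6).
Mode = (α−1)/β = 9.7/47.6 = 0.204.
Mean = α/β = 10.7/47.6 = 0.225.
Mean > mode: the posterior has a right tail.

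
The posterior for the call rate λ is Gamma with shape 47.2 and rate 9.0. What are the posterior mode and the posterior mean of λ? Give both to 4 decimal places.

MAP = 5.1333; posterior mean = 5.2444

Mode = (α−1)/β = 46.2/9.0 = 5.1333.
Mean = α/β = 47.2/9.0 = 5.2444.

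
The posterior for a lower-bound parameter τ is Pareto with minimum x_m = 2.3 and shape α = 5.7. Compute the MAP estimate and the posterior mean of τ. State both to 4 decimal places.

MAP estimate = 2.3000, posterior mean = 2.7894

The Pareto density is strictly decreasing on [x_m, ∞), so the mode is x_m = 2.3000.
Mean = α·x_m/(α−1) = 5.7·2.3/4.7 = 2.7894.
The mean is pulled above the mode by the posterior's right skew.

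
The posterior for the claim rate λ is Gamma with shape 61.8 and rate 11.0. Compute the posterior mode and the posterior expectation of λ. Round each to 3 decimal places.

Mode = (α−1)/β = 60.8/11.0 = 5.527.
Mean = α/β = 61.8/11.0 = 5.618.

λ_MAP = 5.527, E[λ|data] = 5.618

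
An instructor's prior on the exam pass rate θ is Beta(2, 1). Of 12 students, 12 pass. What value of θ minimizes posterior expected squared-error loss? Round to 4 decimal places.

Posterior: Beta(2+12, 1+0) = Beta(14, 1).
Since β = 1 ≤ 1 and α > 1, the Beta density is monotone increasing on [0,1]; the mode is at 1.
Mean = 14/(14+1) = 0.9333.
Squared-error loss ⇒ the optimal estimator is the posterior mean.

0.9333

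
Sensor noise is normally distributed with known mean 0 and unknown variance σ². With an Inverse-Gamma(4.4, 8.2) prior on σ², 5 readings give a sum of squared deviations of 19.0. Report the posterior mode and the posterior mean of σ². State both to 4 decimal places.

σ²_MAP = 2.2405, E[σ²|data] = 3.0000

Posterior: Inverse-Gamma(shape = 4.4+5/2 = 6.9, scale = 8.2+19.0/2 = 17.7).
Mode = β/(α+1) = 17.7/7.9 = 2.2405.
Mean = β/(α−1) = 17.7/5.9 = 3.0000.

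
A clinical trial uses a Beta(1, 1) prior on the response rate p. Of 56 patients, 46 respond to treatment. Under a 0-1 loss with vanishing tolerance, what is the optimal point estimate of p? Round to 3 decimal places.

Posterior: Beta(1+46, 1+10) = Beta(47, 11).
Mode = (47−1)/(47+11−2) = 46/56 = 0.821.
With a flat prior the MAP equals the MLE, 46/56.
Mean = 47/(47+11) = 47/58 = 0.810.
This is the posterior mode — the MAP estimate.

0.821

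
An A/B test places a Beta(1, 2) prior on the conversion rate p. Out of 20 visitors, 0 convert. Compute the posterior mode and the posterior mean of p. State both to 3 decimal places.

posterior mode = 0.000, posterior mean = 0.043

Posterior: Beta(1+0, 2+20) = Beta(1, 22).
Since α = 1 ≤ 1 and β > 1, the Beta density is monotone decreasing on [0,1]; the mode is at 0.
Mean = 1/(1+22) = 0.043.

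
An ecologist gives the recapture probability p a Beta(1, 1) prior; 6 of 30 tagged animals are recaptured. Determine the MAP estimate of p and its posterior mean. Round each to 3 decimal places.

p_MAP = 0.200, E[p|data] = 0.219

Posterior: Beta(1+6, 1+24) = Beta(7, 25).
Mode = (7−1)/(7+25−2) = 6/30 = 0.200.
With a flat prior the MAP equals the MLE, 6/30.
Mean = 7/(7+25) = 7/32 = 0.219.
The posterior is right-skewed, so the mean exceeds the mode.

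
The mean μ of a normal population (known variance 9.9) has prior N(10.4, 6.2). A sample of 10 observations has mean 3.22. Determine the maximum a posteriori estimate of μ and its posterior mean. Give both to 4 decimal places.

maximum a posteriori estimate = 4.2086, posterior mean = 4.2086

Posterior for μ is Normal. Precision-weighted mean: (1/6.2·10.4 + 10/9.9·3.22) / (1/6.2 + 10/9.9) = 4.2086.
A Normal posterior is symmetric, so mode = mean.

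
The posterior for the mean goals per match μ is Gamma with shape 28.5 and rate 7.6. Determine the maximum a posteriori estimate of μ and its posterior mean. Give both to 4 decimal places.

Mode = (α−1)/β = 27.5/7.6 = 3.6184.
Mean = α/β = 28.5/7.6 = 3.7500.

MAP = 3.6184; posterior mean = 3.7500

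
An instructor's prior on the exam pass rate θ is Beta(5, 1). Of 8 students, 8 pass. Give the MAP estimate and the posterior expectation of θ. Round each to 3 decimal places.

Posterior: Beta(5+8, 1+0) = Beta(13, 1).
Since β = 1 ≤ 1 and α > 1, the Beta density is monotone increasing on [0,1]; the mode is at 1.
Mean = 13/(13+1) = 0.929.
The posterior is left-skewed, so the mode exceeds the mean.

MAP: 1.000. Posterior mean: 0.929.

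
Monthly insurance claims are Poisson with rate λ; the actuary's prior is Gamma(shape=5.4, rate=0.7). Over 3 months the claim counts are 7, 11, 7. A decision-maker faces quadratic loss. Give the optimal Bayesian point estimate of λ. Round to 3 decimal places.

8.216

Σ counts = 25. Posterior: Gamma(shape = 5.4+25 = 30.4, rate = 0.7+3 = 3.7).
Mode = (α−1)/β = 29.4/3.7 = 7.946.
Mean = α/β = 30.4/3.7 = 8.216.
Quadratic loss ⇒ the optimal estimator is the posterior mean.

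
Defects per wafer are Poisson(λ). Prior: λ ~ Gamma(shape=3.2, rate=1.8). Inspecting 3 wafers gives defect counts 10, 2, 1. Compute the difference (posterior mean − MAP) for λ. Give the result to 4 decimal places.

0.2083

Σ counts = 13. Posterior: Gamma(shape = 3.2+13 = 16.2, rate = 1.8+3 = 4.8).
Mode = (α−1)/β = 15.2/4.8 = 3.1667.
Mean = α/β = 16.2/4.8 = 3.3750.
Difference = 3.3750 − 3.1667 = 0.2083.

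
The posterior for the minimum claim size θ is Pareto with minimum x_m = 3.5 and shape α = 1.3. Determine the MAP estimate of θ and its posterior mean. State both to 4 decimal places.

MAP estimate = 3.5000, posterior mean = 15.1667

The Pareto density is strictly decreasing on [x_m, ∞), so the mode is x_m = 3.5000.
Mean = α·x_m/(α−1) = 1.3·3.5/0.3 = 15.1667.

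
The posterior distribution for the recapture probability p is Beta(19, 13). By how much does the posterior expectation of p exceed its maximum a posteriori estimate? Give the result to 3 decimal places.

-0.006

Mode = (19−1)/(19+13−2) = 18/30 = 0.600.
Mean = 19/(19+13) = 19/32 = 0.594.
Difference = 0.594 − 0.600 = -0.006.
The posterior is left-skewed, so the mode exceeds the mean.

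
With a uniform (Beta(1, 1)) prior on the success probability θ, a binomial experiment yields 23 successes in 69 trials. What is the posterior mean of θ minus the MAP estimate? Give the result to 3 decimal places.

Posterior: Beta(1+23, 1+46) = Beta(24, 47).
Mode = (24−1)/(24+47−2) = 23/69 = 0.333.
With a flat prior the MAP equals the MLE, 23/69.
Mean = 24/(24+47) = 24/71 = 0.338.
Difference = 0.338 − 0.333 = 0.005.

0.005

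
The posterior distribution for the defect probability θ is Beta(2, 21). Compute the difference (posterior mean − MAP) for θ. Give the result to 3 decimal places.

0.039

Mode = (2−1)/(2+21−2) = 1/21 = 0.048.
Mean = 2/(2+21) = 2/23 = 0.087.
Difference = 0.087 − 0.048 = 0.039.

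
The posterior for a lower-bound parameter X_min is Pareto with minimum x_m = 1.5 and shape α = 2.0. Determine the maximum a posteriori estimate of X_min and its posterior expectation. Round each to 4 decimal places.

The Pareto density is strictly decreasing on [x_m, ∞), so the mode is x_m = 1.5000.
Mean = α·x_m/(α−1) = 2.0·1.5/1.0 = 3.0000.
Right-skewed posterior ⇒ mode < mean.

maximum a posteriori estimate = 1.5000, posterior expectation = 3.0000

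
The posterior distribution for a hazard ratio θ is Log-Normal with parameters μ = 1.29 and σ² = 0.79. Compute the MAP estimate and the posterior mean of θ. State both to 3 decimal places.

MAP estimate = 1.649, posterior mean = 5.392

Mode = exp(μ − σ²) = exp(0.50) = 1.649.
Mean = exp(μ + σ²/2) = exp(1.685) = 5.392.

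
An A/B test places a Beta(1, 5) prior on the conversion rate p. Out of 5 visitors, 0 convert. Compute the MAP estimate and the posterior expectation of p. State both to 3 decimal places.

MAP estimate = 0.000, posterior expectation = 0.091

Posterior: Beta(1+0, 5+5) = Beta(1, 10).
Since α = 1 ≤ 1 and β > 1, the Beta density is monotone decreasing on [0,1]; the mode is at 0.
Mean = 1/(1+10) = 0.091.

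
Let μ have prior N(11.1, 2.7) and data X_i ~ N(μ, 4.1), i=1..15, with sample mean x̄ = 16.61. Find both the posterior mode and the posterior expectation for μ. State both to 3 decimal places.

μ_MAP = 16.103, E[μ|data] = 16.103

Posterior for μ is Normal. Precision-weighted mean: (1/2.7·11.1 + 15/4.1·16.61) / (1/2.7 + 15/4.1) = 16.103.
A Normal posterior is symmetric, so mode = mean.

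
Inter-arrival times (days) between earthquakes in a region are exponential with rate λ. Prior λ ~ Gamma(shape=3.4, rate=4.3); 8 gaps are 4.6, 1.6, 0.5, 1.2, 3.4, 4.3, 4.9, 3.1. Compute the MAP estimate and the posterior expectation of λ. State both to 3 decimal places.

MAP = 0.373, posterior mean = 0.409

Σ times = 23.6. Posterior: Gamma(shape = 3.4+8 = 11.4, rate = 4.3+23.6 = 27.9).
Mode = (α−1)/β = 10.4/27.9 = 0.373.
Mean = α/β = 11.4/27.9 = 0.409.
The posterior is right-skewed, so the mean exceeds the mode.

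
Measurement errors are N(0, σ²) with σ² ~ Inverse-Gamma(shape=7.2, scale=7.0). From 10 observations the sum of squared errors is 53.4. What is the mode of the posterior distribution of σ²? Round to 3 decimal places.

2.553

Posterior: Inverse-Gamma(shape = 7.2+10/2 = 12.2, scale = 7.0+53.4/2 = 33.7).
Mode = β/(α+1) = 33.7/13.2 = 2.553.
Mean = β/(α−1) = 33.7/11.2 = 3.009.
This is the posterior mode — the MAP estimate.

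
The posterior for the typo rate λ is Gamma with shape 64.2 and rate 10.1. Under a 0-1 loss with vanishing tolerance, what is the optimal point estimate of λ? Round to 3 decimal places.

6.257

Mode = (α−1)/β = 63.2/10.1 = 6.257.
Mean = α/β = 64.2/10.1 = 6.356.
This is the posterior mode — the MAP estimate.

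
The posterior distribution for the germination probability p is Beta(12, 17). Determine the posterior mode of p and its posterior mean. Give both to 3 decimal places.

MAP: 0.407. Posterior mean: 0.414.

Mode = (12−1)/(12+17−2) = 11/27 = 0.407.
Mean = 12/(12+17) = 12/29 = 0.414.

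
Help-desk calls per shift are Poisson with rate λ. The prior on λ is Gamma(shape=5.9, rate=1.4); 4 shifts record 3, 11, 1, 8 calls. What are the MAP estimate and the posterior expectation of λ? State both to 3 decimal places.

MAP = 5.167, posterior mean = 5.352

Σ counts = 23. Posterior: Gamma(shape = 5.9+23 = 28.9, rate = 1.4+4 = 5.4).
Mode = (α−1)/β = 27.9/5.4 = 5.167.
Mean = α/β = 28.9/5.4 = 5.352.
Right-skewed posterior ⇒ mode < mean.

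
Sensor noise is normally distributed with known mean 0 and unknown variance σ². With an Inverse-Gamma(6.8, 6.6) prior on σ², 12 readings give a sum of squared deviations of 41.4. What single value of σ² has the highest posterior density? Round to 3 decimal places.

Posterior: Inverse-Gamma(shape = 6.8+12/2 = 12.8, scale = 6.6+41.4/2 = 27.3).
Mode = β/(α+1) = 27.3/13.8 = 1.978.
Mean = β/(α−1) = 27.3/11.8 = 2.314.
This is the posterior mode — the MAP estimate.

1.978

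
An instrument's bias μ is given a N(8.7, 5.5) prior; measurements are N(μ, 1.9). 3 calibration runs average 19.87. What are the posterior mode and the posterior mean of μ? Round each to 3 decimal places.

μ_MAP = 18.717, E[μ|data] = 18.717

Posterior for μ is Normal. Precision-weighted mean: (1/5.5·8.7 + 3/1.9·19.87) / (1/5.5 + 3/1.9) = 18.717.
A Normal posterior is symmetric, so mode = mean.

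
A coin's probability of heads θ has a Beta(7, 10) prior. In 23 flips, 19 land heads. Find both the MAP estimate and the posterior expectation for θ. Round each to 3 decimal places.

θ_MAP = 0.658, E[θ|data] = 0.650

Posterior: Beta(7+19, 10+4) = Beta(26, 14).
Mode = (26−1)/(26+14−2) = 25/38 = 0.658.
Mean = 26/(26+14) = 26/40 = 0.650.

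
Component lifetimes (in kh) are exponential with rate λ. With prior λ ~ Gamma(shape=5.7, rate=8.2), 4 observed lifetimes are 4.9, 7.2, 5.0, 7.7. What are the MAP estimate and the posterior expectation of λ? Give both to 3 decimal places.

MAP: 0.264. Posterior mean: 0.294.

Σ times = 24.8. Posterior: Gamma(shape = 5.7+4 = 9.7, rate = 8.2+24.8 = 33.0).
Mode = (α−1)/β = 8.7/33.0 = 0.264.
Mean = α/β = 9.7/33.0 = 0.294.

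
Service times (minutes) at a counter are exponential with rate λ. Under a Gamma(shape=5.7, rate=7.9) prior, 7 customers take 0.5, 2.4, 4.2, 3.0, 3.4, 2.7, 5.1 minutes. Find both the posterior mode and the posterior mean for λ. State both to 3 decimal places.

Σ times = 21.3. Posterior: Gamma(shape = 5.7+7 = 12.7, rate = 7.9+21.3 = 29.2).
Mode = (α−1)/β = 11.7/29.2 = 0.401.
Mean = α/β = 12.7/29.2 = 0.435.

MAP = 0.401; posterior mean = 0.435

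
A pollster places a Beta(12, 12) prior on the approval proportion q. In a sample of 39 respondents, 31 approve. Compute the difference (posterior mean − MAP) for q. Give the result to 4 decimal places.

Posterior: Beta(12+31, 12+8) = Beta(43, 20).
Mode = (43−1)/(43+20−2) = 42/61 = 0.6885.
Mean = 43/(43+20) = 43/63 = 0.6825.
Difference = 0.6825 − 0.6885 = -0.0060.
The mean is pulled below the mode by the posterior's left skew.

-0.0060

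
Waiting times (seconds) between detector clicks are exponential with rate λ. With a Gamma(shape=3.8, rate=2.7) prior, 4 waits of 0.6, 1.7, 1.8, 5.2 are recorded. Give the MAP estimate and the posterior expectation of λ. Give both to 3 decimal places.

MAP = 0.567; posterior mean = 0.650

Σ times = 9.3. Posterior: Gamma(shape = 3.8+4 = 7.8, rate = 2.7+9.3 = 12.0).
Mode = (α−1)/β = 6.8/12.0 = 0.567.
Mean = α/β = 7.8/12.0 = 0.650.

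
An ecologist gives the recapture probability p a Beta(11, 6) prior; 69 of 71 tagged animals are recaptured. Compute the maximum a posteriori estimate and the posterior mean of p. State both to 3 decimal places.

Posterior: Beta(11+69, 6+2) = Beta(80, 8).
Mode = (80−1)/(80+8−2) = 79/86 = 0.919.
Mean = 80/(80+8) = 80/88 = 0.909.

maximum a posteriori estimate = 0.919, posterior mean = 0.909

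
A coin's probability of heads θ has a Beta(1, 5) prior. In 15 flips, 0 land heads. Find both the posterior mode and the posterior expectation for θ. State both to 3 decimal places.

MAP = 0.000, posterior mean = 0.048

Posterior: Beta(1+0, 5+15) = Beta(1, 20).
Since α = 1 ≤ 1 and β > 1, the Beta density is monotone decreasing on [0,1]; the mode is at 0.
Mean = 1/(1+20) = 0.048.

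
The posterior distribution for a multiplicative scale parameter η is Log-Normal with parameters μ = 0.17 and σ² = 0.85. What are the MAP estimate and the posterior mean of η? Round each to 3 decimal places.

MAP = 0.507, posterior mean = 1.813

Mode = exp(μ − σ²) = exp(-0.68) = 0.507.
Mean = exp(μ + σ²/2) = exp(0.595) = 1.813.
Mean > mode: the posterior has a right tail.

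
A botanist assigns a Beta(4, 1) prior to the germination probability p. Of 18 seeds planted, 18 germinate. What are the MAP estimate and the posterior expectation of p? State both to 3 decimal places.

Posterior: Beta(4+18, 1+0) = Beta(22, 1).
Since β = 1 ≤ 1 and α > 1, the Beta density is monotone increasing on [0,1]; the mode is at 1.
Mean = 22/(22+1) = 0.957.

MAP: 1.000. Posterior mean: 0.957.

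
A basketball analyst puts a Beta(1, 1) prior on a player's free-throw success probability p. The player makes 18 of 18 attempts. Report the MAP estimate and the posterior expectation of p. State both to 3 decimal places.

Posterior: Beta(1+18, 1+0) = Beta(19, 1).
Since β = 1 ≤ 1 and α > 1, the Beta density is monotone increasing on [0,1]; the mode is at 1.
Mean = 19/(19+1) = 0.950.

MAP estimate = 1.000, posterior expectation = 0.950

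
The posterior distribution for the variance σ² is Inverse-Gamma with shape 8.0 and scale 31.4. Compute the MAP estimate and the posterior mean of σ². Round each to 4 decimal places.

MAP = 3.4889, posterior mean = 4.4857

Mode = β/(α+1) = 31.4/9.0 = 3.4889.
Mean = β/(α−1) = 31.4/7.0 = 4.4857.
The mean is pulled above the mode by the posterior's right skew.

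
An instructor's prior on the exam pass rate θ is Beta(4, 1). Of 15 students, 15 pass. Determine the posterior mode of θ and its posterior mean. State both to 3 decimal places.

Posterior: Beta(4+15, 1+0) = Beta(19, 1).
Since β = 1 ≤ 1 and α > 1, the Beta density is monotone increasing on [0,1]; the mode is at 1.
Mean = 19/(19+1) = 0.950.

MAP: 1.000. Posterior mean: 0.950.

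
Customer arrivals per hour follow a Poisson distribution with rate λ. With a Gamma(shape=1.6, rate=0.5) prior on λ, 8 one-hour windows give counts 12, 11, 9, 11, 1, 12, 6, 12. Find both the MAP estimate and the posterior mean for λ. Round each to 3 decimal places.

Σ counts = 74. Posterior: Gamma(shape = 1.6+74 = 75.6, rate = 0.5+8 = 8.5).
Mode = (α−1)/β = 74.6/8.5 = 8.776.
Mean = α/β = 75.6/8.5 = 8.894.
The mean is pulled above the mode by the posterior's right skew.

MAP estimate = 8.776, posterior mean = 8.894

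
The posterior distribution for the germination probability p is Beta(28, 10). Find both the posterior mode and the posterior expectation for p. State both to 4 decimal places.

Mode = (28−1)/(28+10−2) = 27/36 = 0.7500.
Mean = 28/(28+10) = 28/38 = 0.7368.

posterior mode = 0.7500, posterior expectation = 0.7368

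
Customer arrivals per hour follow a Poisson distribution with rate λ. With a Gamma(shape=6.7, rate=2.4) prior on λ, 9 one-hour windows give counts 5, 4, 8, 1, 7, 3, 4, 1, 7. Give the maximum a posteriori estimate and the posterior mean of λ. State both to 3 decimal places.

λ_MAP = 4.009, E[λ|data] = 4.096

Σ counts = 40. Posterior: Gamma(shape = 6.7+40 = 46.7, rate = 2.4+9 = 11.4).
Mode = (α−1)/β = 45.7/11.4 = 4.009.
Mean = α/β = 46.7/11.4 = 4.096.
The posterior is right-skewed, so the mean exceeds the mode.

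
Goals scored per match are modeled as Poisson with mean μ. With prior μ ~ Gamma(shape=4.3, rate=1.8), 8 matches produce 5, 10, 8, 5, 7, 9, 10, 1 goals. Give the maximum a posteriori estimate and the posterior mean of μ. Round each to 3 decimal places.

μ_MAP = 5.949, E[μ|data] = 6.051

Σ counts = 55. Posterior: Gamma(shape = 4.3+55 = 59.3, rate = 1.8+8 = 9.8).
Mode = (α−1)/β = 58.3/9.8 = 5.949.
Mean = α/β = 59.3/9.8 = 6.051.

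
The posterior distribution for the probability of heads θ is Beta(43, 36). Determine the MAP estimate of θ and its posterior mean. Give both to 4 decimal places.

MAP = 0.5455, posterior mean = 0.5443

Mode = (43−1)/(43+36−2) = 42/77 = 0.5455.
Mean = 43/(43+36) = 43/79 = 0.5443.
The posterior is left-skewed, so the mode exceeds the mean.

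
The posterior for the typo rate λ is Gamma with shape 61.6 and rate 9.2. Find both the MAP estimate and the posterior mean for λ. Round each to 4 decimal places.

Mode = (α−1)/β = 60.6/9.2 = 6.5870.
Mean = α/β = 61.6/9.2 = 6.6957.
Mean > mode: the posterior has a right tail.

MAP = 6.5870, posterior mean = 6.6957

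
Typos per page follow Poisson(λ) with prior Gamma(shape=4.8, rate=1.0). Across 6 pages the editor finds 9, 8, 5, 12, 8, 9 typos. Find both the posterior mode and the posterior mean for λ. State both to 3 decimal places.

MAP = 7.829, posterior mean = 7.971

Σ counts = 51. Posterior: Gamma(shape = 4.8+51 = 55.8, rate = 1.0+6 = 7.0).
Mode = (α−1)/β = 54.8/7.0 = 7.829.
Mean = α/β = 55.8/7.0 = 7.971.
The mean is pulled above the mode by the posterior's right skew.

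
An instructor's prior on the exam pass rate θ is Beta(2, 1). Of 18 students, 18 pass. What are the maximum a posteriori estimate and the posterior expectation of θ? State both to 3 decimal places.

Posterior: Beta(2+18, 1+0) = Beta(20, 1).
Since β = 1 ≤ 1 and α > 1, the Beta density is monotone increasing on [0,1]; the mode is at 1.
Mean = 20/(20+1) = 0.952.

θ_MAP = 1.000, E[θ|data] = 0.952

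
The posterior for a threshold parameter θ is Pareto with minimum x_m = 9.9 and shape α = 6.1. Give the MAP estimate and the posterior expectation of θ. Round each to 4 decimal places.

MAP estimate = 9.9000, posterior expectation = 11.8412

The Pareto density is strictly decreasing on [x_m, ∞), so the mode is x_m = 9.9000.
Mean = α·x_m/(α−1) = 6.1·9.9/5.1 = 11.8412.
Right-skewed posterior ⇒ mode < mean.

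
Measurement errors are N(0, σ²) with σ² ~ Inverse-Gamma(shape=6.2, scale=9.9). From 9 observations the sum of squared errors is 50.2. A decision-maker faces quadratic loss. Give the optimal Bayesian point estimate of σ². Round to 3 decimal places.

Posterior: Inverse-Gamma(shape = 6.2+9/2 = 10.7, scale = 9.9+50.2/2 = 35.0).
Mode = β/(α+1) = 35.0/11.7 = 2.991.
Mean = β/(α−1) = 35.0/9.7 = 3.608.
Quadratic loss ⇒ the optimal estimator is the posterior mean.

3.608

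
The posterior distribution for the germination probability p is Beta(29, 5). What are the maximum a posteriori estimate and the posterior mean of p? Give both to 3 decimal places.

MAP = 0.875; posterior mean = 0.853

Mode = (29−1)/(29+5−2) = 28/32 = 0.875.
Mean = 29/(29+5) = 29/34 = 0.853.
Left-skewed posterior ⇒ mean < mode.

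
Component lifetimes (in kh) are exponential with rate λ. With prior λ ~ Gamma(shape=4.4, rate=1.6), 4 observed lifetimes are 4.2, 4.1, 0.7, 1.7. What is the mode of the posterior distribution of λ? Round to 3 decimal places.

0.602

Σ times = 10.7. Posterior: Gamma(shape = 4.4+4 = 8.4, rate = 1.6+10.7 = 12.3).
Mode = (α−1)/β = 7.4/12.3 = 0.602.
Mean = α/β = 8.4/12.3 = 0.683.
This is the posterior mode — the MAP estimate.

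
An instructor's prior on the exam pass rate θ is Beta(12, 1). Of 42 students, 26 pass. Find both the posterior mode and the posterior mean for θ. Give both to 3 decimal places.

MAP: 0.698. Posterior mean: 0.691.

Posterior: Beta(12+26, 1+16) = Beta(38, 17).
Mode = (38−1)/(38+17−2) = 37/53 = 0.698.
Mean = 38/(38+17) = 38/55 = 0.691.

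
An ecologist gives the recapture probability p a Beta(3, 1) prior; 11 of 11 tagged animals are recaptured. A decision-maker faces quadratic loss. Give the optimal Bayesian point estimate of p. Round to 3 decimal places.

Posterior: Beta(3+11, 1+0) = Beta(14, 1).
Since β = 1 ≤ 1 and α > 1, the Beta density is monotone increasing on [0,1]; the mode is at 1.
Mean = 14/(14+1) = 0.933.
Quadratic loss ⇒ the optimal estimator is the posterior mean.

0.933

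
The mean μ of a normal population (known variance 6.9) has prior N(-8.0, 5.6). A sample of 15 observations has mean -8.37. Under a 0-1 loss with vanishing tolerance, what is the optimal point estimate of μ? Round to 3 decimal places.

-8.342

Posterior for μ is Normal. Precision-weighted mean: (1/5.6·-8.0 + 15/6.9·-8.37) / (1/5.6 + 15/6.9) = -8.342.
A Normal posterior is symmetric, so mode = mean.
This is the posterior mode — the MAP estimate.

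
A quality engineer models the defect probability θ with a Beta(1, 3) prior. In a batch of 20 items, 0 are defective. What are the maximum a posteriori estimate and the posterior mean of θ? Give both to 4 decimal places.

Posterior: Beta(1+0, 3+20) = Beta(1, 23).
Since α = 1 ≤ 1 and β > 1, the Beta density is monotone decreasing on [0,1]; the mode is at 0.
Mean = 1/(1+23) = 0.0417.
Mean > mode: the posterior has a right tail.

MAP = 0.0000, posterior mean = 0.0417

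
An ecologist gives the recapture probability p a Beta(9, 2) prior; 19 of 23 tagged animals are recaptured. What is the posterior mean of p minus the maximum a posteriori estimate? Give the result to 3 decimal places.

Posterior: Beta(9+19, 2+4) = Beta(28, 6).
Mode = (28−1)/(28+6−2) = 27/32 = 0.844.
Mean = 28/(28+6) = 28/34 = 0.824.
Difference = 0.824 − 0.844 = -0.020.

-0.020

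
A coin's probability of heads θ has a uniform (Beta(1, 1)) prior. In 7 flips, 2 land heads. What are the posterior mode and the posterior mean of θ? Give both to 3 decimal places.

Posterior: Beta(1+2, 1+5) = Beta(3, 6).
Mode = (3−1)/(3+6−2) = 2/7 = 0.286.
Mean = 3/(3+6) = 3/9 = 0.333.
Right-skewed posterior ⇒ mode < mean.

posterior mode = 0.286, posterior mean = 0.333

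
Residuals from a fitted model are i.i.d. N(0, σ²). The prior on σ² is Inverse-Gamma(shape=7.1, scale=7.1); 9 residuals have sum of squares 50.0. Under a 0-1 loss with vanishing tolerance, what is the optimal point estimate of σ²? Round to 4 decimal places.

Posterior: Inverse-Gamma(shape = 7.1+9/2 = 11.6, scale = 7.1+50.0/2 = 32.1).
Mode = β/(α+1) = 32.1/12.6 = 2.5476.
Mean = β/(α−1) = 32.1/10.6 = 3.0283.
This is the posterior mode — the MAP estimate.

2.5476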